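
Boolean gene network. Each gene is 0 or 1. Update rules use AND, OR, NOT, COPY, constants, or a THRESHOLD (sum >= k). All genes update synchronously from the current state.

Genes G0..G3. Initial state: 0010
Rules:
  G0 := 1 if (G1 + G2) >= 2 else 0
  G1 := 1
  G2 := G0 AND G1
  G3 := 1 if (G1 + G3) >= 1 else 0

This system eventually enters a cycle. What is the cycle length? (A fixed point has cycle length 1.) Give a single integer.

Answer: 1

Derivation:
Step 0: 0010
Step 1: G0=(0+1>=2)=0 G1=1(const) G2=G0&G1=0&0=0 G3=(0+0>=1)=0 -> 0100
Step 2: G0=(1+0>=2)=0 G1=1(const) G2=G0&G1=0&1=0 G3=(1+0>=1)=1 -> 0101
Step 3: G0=(1+0>=2)=0 G1=1(const) G2=G0&G1=0&1=0 G3=(1+1>=1)=1 -> 0101
State from step 3 equals state from step 2 -> cycle length 1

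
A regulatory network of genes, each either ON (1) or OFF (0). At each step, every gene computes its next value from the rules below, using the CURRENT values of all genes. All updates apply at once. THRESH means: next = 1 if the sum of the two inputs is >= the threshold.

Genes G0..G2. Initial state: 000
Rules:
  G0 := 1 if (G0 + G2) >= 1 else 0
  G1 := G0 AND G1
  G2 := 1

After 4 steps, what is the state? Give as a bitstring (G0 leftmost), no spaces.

Step 1: G0=(0+0>=1)=0 G1=G0&G1=0&0=0 G2=1(const) -> 001
Step 2: G0=(0+1>=1)=1 G1=G0&G1=0&0=0 G2=1(const) -> 101
Step 3: G0=(1+1>=1)=1 G1=G0&G1=1&0=0 G2=1(const) -> 101
Step 4: G0=(1+1>=1)=1 G1=G0&G1=1&0=0 G2=1(const) -> 101

101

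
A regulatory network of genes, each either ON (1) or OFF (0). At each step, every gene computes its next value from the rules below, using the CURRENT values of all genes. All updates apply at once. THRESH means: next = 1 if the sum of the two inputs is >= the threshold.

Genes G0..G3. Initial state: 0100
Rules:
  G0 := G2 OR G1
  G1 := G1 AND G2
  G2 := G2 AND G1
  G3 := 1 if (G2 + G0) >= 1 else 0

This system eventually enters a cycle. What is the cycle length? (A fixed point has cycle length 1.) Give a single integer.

Answer: 1

Derivation:
Step 0: 0100
Step 1: G0=G2|G1=0|1=1 G1=G1&G2=1&0=0 G2=G2&G1=0&1=0 G3=(0+0>=1)=0 -> 1000
Step 2: G0=G2|G1=0|0=0 G1=G1&G2=0&0=0 G2=G2&G1=0&0=0 G3=(0+1>=1)=1 -> 0001
Step 3: G0=G2|G1=0|0=0 G1=G1&G2=0&0=0 G2=G2&G1=0&0=0 G3=(0+0>=1)=0 -> 0000
Step 4: G0=G2|G1=0|0=0 G1=G1&G2=0&0=0 G2=G2&G1=0&0=0 G3=(0+0>=1)=0 -> 0000
State from step 4 equals state from step 3 -> cycle length 1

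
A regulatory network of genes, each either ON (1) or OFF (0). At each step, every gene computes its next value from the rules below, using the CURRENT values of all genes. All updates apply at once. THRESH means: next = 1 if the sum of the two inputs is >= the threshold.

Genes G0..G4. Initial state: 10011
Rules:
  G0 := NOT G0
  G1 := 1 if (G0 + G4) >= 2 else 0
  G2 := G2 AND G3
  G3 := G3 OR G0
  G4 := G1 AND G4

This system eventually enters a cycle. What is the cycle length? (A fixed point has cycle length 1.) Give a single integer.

Step 0: 10011
Step 1: G0=NOT G0=NOT 1=0 G1=(1+1>=2)=1 G2=G2&G3=0&1=0 G3=G3|G0=1|1=1 G4=G1&G4=0&1=0 -> 01010
Step 2: G0=NOT G0=NOT 0=1 G1=(0+0>=2)=0 G2=G2&G3=0&1=0 G3=G3|G0=1|0=1 G4=G1&G4=1&0=0 -> 10010
Step 3: G0=NOT G0=NOT 1=0 G1=(1+0>=2)=0 G2=G2&G3=0&1=0 G3=G3|G0=1|1=1 G4=G1&G4=0&0=0 -> 00010
Step 4: G0=NOT G0=NOT 0=1 G1=(0+0>=2)=0 G2=G2&G3=0&1=0 G3=G3|G0=1|0=1 G4=G1&G4=0&0=0 -> 10010
State from step 4 equals state from step 2 -> cycle length 2

Answer: 2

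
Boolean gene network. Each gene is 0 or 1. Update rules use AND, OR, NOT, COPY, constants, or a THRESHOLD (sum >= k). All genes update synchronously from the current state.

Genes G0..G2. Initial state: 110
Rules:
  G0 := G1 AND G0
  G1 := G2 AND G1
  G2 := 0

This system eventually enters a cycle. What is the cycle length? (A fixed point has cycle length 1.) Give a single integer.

Step 0: 110
Step 1: G0=G1&G0=1&1=1 G1=G2&G1=0&1=0 G2=0(const) -> 100
Step 2: G0=G1&G0=0&1=0 G1=G2&G1=0&0=0 G2=0(const) -> 000
Step 3: G0=G1&G0=0&0=0 G1=G2&G1=0&0=0 G2=0(const) -> 000
State from step 3 equals state from step 2 -> cycle length 1

Answer: 1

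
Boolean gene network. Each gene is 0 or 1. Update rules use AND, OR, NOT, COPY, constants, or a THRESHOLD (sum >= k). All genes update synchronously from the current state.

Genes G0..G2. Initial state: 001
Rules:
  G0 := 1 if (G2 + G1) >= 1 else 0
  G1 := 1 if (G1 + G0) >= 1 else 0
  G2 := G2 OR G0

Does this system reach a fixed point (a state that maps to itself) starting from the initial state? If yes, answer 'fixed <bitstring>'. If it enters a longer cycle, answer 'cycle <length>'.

Answer: fixed 111

Derivation:
Step 0: 001
Step 1: G0=(1+0>=1)=1 G1=(0+0>=1)=0 G2=G2|G0=1|0=1 -> 101
Step 2: G0=(1+0>=1)=1 G1=(0+1>=1)=1 G2=G2|G0=1|1=1 -> 111
Step 3: G0=(1+1>=1)=1 G1=(1+1>=1)=1 G2=G2|G0=1|1=1 -> 111
Fixed point reached at step 2: 111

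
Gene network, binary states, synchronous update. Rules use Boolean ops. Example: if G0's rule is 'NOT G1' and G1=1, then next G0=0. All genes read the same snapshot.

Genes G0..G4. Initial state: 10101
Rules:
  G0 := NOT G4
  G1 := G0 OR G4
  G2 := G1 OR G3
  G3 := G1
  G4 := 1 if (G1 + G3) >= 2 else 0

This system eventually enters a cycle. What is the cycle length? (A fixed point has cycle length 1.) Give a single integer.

Step 0: 10101
Step 1: G0=NOT G4=NOT 1=0 G1=G0|G4=1|1=1 G2=G1|G3=0|0=0 G3=G1=0 G4=(0+0>=2)=0 -> 01000
Step 2: G0=NOT G4=NOT 0=1 G1=G0|G4=0|0=0 G2=G1|G3=1|0=1 G3=G1=1 G4=(1+0>=2)=0 -> 10110
Step 3: G0=NOT G4=NOT 0=1 G1=G0|G4=1|0=1 G2=G1|G3=0|1=1 G3=G1=0 G4=(0+1>=2)=0 -> 11100
Step 4: G0=NOT G4=NOT 0=1 G1=G0|G4=1|0=1 G2=G1|G3=1|0=1 G3=G1=1 G4=(1+0>=2)=0 -> 11110
Step 5: G0=NOT G4=NOT 0=1 G1=G0|G4=1|0=1 G2=G1|G3=1|1=1 G3=G1=1 G4=(1+1>=2)=1 -> 11111
Step 6: G0=NOT G4=NOT 1=0 G1=G0|G4=1|1=1 G2=G1|G3=1|1=1 G3=G1=1 G4=(1+1>=2)=1 -> 01111
Step 7: G0=NOT G4=NOT 1=0 G1=G0|G4=0|1=1 G2=G1|G3=1|1=1 G3=G1=1 G4=(1+1>=2)=1 -> 01111
State from step 7 equals state from step 6 -> cycle length 1

Answer: 1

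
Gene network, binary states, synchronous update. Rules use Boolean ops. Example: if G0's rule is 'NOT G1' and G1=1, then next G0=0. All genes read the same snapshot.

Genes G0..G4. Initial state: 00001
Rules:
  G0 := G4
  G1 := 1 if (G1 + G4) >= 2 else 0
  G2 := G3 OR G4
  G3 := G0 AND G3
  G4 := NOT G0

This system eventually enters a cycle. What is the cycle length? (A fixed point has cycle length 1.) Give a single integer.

Answer: 4

Derivation:
Step 0: 00001
Step 1: G0=G4=1 G1=(0+1>=2)=0 G2=G3|G4=0|1=1 G3=G0&G3=0&0=0 G4=NOT G0=NOT 0=1 -> 10101
Step 2: G0=G4=1 G1=(0+1>=2)=0 G2=G3|G4=0|1=1 G3=G0&G3=1&0=0 G4=NOT G0=NOT 1=0 -> 10100
Step 3: G0=G4=0 G1=(0+0>=2)=0 G2=G3|G4=0|0=0 G3=G0&G3=1&0=0 G4=NOT G0=NOT 1=0 -> 00000
Step 4: G0=G4=0 G1=(0+0>=2)=0 G2=G3|G4=0|0=0 G3=G0&G3=0&0=0 G4=NOT G0=NOT 0=1 -> 00001
State from step 4 equals state from step 0 -> cycle length 4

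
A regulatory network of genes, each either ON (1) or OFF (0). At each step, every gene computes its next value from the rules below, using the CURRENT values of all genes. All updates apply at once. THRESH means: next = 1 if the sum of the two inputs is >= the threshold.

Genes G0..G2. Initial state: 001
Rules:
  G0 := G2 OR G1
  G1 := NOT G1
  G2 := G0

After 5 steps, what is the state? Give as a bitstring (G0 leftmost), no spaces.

Step 1: G0=G2|G1=1|0=1 G1=NOT G1=NOT 0=1 G2=G0=0 -> 110
Step 2: G0=G2|G1=0|1=1 G1=NOT G1=NOT 1=0 G2=G0=1 -> 101
Step 3: G0=G2|G1=1|0=1 G1=NOT G1=NOT 0=1 G2=G0=1 -> 111
Step 4: G0=G2|G1=1|1=1 G1=NOT G1=NOT 1=0 G2=G0=1 -> 101
Step 5: G0=G2|G1=1|0=1 G1=NOT G1=NOT 0=1 G2=G0=1 -> 111

111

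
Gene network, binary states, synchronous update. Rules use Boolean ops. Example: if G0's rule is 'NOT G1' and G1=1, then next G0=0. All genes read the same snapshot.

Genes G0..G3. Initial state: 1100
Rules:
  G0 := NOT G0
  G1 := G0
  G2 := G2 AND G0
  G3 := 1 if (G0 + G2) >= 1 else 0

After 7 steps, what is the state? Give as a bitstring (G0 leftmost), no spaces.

Step 1: G0=NOT G0=NOT 1=0 G1=G0=1 G2=G2&G0=0&1=0 G3=(1+0>=1)=1 -> 0101
Step 2: G0=NOT G0=NOT 0=1 G1=G0=0 G2=G2&G0=0&0=0 G3=(0+0>=1)=0 -> 1000
Step 3: G0=NOT G0=NOT 1=0 G1=G0=1 G2=G2&G0=0&1=0 G3=(1+0>=1)=1 -> 0101
Step 4: G0=NOT G0=NOT 0=1 G1=G0=0 G2=G2&G0=0&0=0 G3=(0+0>=1)=0 -> 1000
Step 5: G0=NOT G0=NOT 1=0 G1=G0=1 G2=G2&G0=0&1=0 G3=(1+0>=1)=1 -> 0101
Step 6: G0=NOT G0=NOT 0=1 G1=G0=0 G2=G2&G0=0&0=0 G3=(0+0>=1)=0 -> 1000
Step 7: G0=NOT G0=NOT 1=0 G1=G0=1 G2=G2&G0=0&1=0 G3=(1+0>=1)=1 -> 0101

0101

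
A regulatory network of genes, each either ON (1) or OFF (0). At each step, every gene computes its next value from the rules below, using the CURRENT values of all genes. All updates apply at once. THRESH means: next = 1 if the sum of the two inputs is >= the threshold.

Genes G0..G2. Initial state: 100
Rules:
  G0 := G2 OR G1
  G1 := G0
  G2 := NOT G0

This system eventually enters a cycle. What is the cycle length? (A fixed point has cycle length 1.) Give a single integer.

Step 0: 100
Step 1: G0=G2|G1=0|0=0 G1=G0=1 G2=NOT G0=NOT 1=0 -> 010
Step 2: G0=G2|G1=0|1=1 G1=G0=0 G2=NOT G0=NOT 0=1 -> 101
Step 3: G0=G2|G1=1|0=1 G1=G0=1 G2=NOT G0=NOT 1=0 -> 110
Step 4: G0=G2|G1=0|1=1 G1=G0=1 G2=NOT G0=NOT 1=0 -> 110
State from step 4 equals state from step 3 -> cycle length 1

Answer: 1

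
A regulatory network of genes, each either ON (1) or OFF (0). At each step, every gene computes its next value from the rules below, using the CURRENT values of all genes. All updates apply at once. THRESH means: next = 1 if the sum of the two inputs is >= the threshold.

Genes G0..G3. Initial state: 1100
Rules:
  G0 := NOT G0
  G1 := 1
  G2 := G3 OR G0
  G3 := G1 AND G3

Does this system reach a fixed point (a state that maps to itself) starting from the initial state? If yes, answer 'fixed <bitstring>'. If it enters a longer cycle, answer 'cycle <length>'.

Step 0: 1100
Step 1: G0=NOT G0=NOT 1=0 G1=1(const) G2=G3|G0=0|1=1 G3=G1&G3=1&0=0 -> 0110
Step 2: G0=NOT G0=NOT 0=1 G1=1(const) G2=G3|G0=0|0=0 G3=G1&G3=1&0=0 -> 1100
Cycle of length 2 starting at step 0 -> no fixed point

Answer: cycle 2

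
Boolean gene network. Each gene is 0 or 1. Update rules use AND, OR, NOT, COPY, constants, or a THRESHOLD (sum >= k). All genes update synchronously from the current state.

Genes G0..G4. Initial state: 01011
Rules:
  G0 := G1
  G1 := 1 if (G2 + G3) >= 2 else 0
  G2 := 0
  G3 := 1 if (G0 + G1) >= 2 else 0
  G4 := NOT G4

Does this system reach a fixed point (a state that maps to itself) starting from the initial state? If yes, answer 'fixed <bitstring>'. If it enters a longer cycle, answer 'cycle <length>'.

Answer: cycle 2

Derivation:
Step 0: 01011
Step 1: G0=G1=1 G1=(0+1>=2)=0 G2=0(const) G3=(0+1>=2)=0 G4=NOT G4=NOT 1=0 -> 10000
Step 2: G0=G1=0 G1=(0+0>=2)=0 G2=0(const) G3=(1+0>=2)=0 G4=NOT G4=NOT 0=1 -> 00001
Step 3: G0=G1=0 G1=(0+0>=2)=0 G2=0(const) G3=(0+0>=2)=0 G4=NOT G4=NOT 1=0 -> 00000
Step 4: G0=G1=0 G1=(0+0>=2)=0 G2=0(const) G3=(0+0>=2)=0 G4=NOT G4=NOT 0=1 -> 00001
Cycle of length 2 starting at step 2 -> no fixed point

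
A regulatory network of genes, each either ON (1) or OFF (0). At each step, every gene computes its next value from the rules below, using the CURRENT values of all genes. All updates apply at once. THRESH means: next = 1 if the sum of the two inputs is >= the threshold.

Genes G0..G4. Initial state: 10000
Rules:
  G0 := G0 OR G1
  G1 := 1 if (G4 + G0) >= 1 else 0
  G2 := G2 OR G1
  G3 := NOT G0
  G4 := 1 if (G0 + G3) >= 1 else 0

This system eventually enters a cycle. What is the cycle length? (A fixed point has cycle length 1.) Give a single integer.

Answer: 1

Derivation:
Step 0: 10000
Step 1: G0=G0|G1=1|0=1 G1=(0+1>=1)=1 G2=G2|G1=0|0=0 G3=NOT G0=NOT 1=0 G4=(1+0>=1)=1 -> 11001
Step 2: G0=G0|G1=1|1=1 G1=(1+1>=1)=1 G2=G2|G1=0|1=1 G3=NOT G0=NOT 1=0 G4=(1+0>=1)=1 -> 11101
Step 3: G0=G0|G1=1|1=1 G1=(1+1>=1)=1 G2=G2|G1=1|1=1 G3=NOT G0=NOT 1=0 G4=(1+0>=1)=1 -> 11101
State from step 3 equals state from step 2 -> cycle length 1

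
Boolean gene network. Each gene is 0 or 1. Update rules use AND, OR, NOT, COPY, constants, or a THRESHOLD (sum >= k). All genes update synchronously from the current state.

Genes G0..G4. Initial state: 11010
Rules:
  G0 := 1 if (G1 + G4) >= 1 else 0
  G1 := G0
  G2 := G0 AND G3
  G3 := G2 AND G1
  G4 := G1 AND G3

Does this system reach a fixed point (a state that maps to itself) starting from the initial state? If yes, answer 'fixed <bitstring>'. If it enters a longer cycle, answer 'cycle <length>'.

Step 0: 11010
Step 1: G0=(1+0>=1)=1 G1=G0=1 G2=G0&G3=1&1=1 G3=G2&G1=0&1=0 G4=G1&G3=1&1=1 -> 11101
Step 2: G0=(1+1>=1)=1 G1=G0=1 G2=G0&G3=1&0=0 G3=G2&G1=1&1=1 G4=G1&G3=1&0=0 -> 11010
Cycle of length 2 starting at step 0 -> no fixed point

Answer: cycle 2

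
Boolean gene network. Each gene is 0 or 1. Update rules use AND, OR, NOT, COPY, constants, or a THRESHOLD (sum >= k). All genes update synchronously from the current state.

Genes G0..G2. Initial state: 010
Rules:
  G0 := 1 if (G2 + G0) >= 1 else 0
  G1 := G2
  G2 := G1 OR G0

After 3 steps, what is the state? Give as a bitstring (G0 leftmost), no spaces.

Step 1: G0=(0+0>=1)=0 G1=G2=0 G2=G1|G0=1|0=1 -> 001
Step 2: G0=(1+0>=1)=1 G1=G2=1 G2=G1|G0=0|0=0 -> 110
Step 3: G0=(0+1>=1)=1 G1=G2=0 G2=G1|G0=1|1=1 -> 101

101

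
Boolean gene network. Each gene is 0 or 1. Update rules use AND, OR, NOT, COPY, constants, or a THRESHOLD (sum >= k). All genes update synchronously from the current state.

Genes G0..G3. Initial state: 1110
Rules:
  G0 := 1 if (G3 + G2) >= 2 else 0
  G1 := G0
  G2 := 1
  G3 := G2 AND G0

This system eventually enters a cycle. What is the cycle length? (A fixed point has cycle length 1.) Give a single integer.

Answer: 2

Derivation:
Step 0: 1110
Step 1: G0=(0+1>=2)=0 G1=G0=1 G2=1(const) G3=G2&G0=1&1=1 -> 0111
Step 2: G0=(1+1>=2)=1 G1=G0=0 G2=1(const) G3=G2&G0=1&0=0 -> 1010
Step 3: G0=(0+1>=2)=0 G1=G0=1 G2=1(const) G3=G2&G0=1&1=1 -> 0111
State from step 3 equals state from step 1 -> cycle length 2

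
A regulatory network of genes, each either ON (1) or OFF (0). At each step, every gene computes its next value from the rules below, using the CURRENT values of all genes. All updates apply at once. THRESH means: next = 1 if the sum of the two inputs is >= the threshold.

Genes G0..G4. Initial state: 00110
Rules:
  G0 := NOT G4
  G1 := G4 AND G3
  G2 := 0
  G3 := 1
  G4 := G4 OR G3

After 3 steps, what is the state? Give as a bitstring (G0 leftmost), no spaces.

Step 1: G0=NOT G4=NOT 0=1 G1=G4&G3=0&1=0 G2=0(const) G3=1(const) G4=G4|G3=0|1=1 -> 10011
Step 2: G0=NOT G4=NOT 1=0 G1=G4&G3=1&1=1 G2=0(const) G3=1(const) G4=G4|G3=1|1=1 -> 01011
Step 3: G0=NOT G4=NOT 1=0 G1=G4&G3=1&1=1 G2=0(const) G3=1(const) G4=G4|G3=1|1=1 -> 01011

01011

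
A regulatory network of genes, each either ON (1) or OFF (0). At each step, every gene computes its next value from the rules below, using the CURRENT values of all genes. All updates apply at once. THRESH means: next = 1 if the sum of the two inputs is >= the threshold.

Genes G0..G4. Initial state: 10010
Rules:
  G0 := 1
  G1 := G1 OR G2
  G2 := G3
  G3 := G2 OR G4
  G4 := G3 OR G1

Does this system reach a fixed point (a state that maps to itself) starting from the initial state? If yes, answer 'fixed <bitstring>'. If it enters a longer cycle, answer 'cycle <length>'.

Answer: fixed 11111

Derivation:
Step 0: 10010
Step 1: G0=1(const) G1=G1|G2=0|0=0 G2=G3=1 G3=G2|G4=0|0=0 G4=G3|G1=1|0=1 -> 10101
Step 2: G0=1(const) G1=G1|G2=0|1=1 G2=G3=0 G3=G2|G4=1|1=1 G4=G3|G1=0|0=0 -> 11010
Step 3: G0=1(const) G1=G1|G2=1|0=1 G2=G3=1 G3=G2|G4=0|0=0 G4=G3|G1=1|1=1 -> 11101
Step 4: G0=1(const) G1=G1|G2=1|1=1 G2=G3=0 G3=G2|G4=1|1=1 G4=G3|G1=0|1=1 -> 11011
Step 5: G0=1(const) G1=G1|G2=1|0=1 G2=G3=1 G3=G2|G4=0|1=1 G4=G3|G1=1|1=1 -> 11111
Step 6: G0=1(const) G1=G1|G2=1|1=1 G2=G3=1 G3=G2|G4=1|1=1 G4=G3|G1=1|1=1 -> 11111
Fixed point reached at step 5: 11111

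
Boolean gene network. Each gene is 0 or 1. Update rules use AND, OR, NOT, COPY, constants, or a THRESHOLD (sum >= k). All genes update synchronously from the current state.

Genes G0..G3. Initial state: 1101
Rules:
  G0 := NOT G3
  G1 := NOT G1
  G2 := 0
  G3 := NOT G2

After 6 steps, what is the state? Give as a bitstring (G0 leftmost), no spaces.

Step 1: G0=NOT G3=NOT 1=0 G1=NOT G1=NOT 1=0 G2=0(const) G3=NOT G2=NOT 0=1 -> 0001
Step 2: G0=NOT G3=NOT 1=0 G1=NOT G1=NOT 0=1 G2=0(const) G3=NOT G2=NOT 0=1 -> 0101
Step 3: G0=NOT G3=NOT 1=0 G1=NOT G1=NOT 1=0 G2=0(const) G3=NOT G2=NOT 0=1 -> 0001
Step 4: G0=NOT G3=NOT 1=0 G1=NOT G1=NOT 0=1 G2=0(const) G3=NOT G2=NOT 0=1 -> 0101
Step 5: G0=NOT G3=NOT 1=0 G1=NOT G1=NOT 1=0 G2=0(const) G3=NOT G2=NOT 0=1 -> 0001
Step 6: G0=NOT G3=NOT 1=0 G1=NOT G1=NOT 0=1 G2=0(const) G3=NOT G2=NOT 0=1 -> 0101

0101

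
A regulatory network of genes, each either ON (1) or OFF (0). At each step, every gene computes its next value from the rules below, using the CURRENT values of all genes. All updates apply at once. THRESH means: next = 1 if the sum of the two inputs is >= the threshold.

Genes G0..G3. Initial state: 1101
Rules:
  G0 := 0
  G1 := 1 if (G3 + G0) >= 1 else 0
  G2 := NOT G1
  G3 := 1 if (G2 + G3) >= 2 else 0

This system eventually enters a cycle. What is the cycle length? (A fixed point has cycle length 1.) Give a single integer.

Answer: 1

Derivation:
Step 0: 1101
Step 1: G0=0(const) G1=(1+1>=1)=1 G2=NOT G1=NOT 1=0 G3=(0+1>=2)=0 -> 0100
Step 2: G0=0(const) G1=(0+0>=1)=0 G2=NOT G1=NOT 1=0 G3=(0+0>=2)=0 -> 0000
Step 3: G0=0(const) G1=(0+0>=1)=0 G2=NOT G1=NOT 0=1 G3=(0+0>=2)=0 -> 0010
Step 4: G0=0(const) G1=(0+0>=1)=0 G2=NOT G1=NOT 0=1 G3=(1+0>=2)=0 -> 0010
State from step 4 equals state from step 3 -> cycle length 1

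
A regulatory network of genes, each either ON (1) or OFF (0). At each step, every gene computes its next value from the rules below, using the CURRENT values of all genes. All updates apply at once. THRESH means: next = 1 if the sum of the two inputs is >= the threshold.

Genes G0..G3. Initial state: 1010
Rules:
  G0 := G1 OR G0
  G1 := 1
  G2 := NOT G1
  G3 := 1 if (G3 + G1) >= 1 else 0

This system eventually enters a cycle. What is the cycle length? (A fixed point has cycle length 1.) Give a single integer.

Step 0: 1010
Step 1: G0=G1|G0=0|1=1 G1=1(const) G2=NOT G1=NOT 0=1 G3=(0+0>=1)=0 -> 1110
Step 2: G0=G1|G0=1|1=1 G1=1(const) G2=NOT G1=NOT 1=0 G3=(0+1>=1)=1 -> 1101
Step 3: G0=G1|G0=1|1=1 G1=1(const) G2=NOT G1=NOT 1=0 G3=(1+1>=1)=1 -> 1101
State from step 3 equals state from step 2 -> cycle length 1

Answer: 1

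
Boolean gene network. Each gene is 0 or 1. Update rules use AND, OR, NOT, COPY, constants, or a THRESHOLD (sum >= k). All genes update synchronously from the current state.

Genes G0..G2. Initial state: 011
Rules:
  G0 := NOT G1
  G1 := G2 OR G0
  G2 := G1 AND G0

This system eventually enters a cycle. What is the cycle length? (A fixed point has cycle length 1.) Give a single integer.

Answer: 5

Derivation:
Step 0: 011
Step 1: G0=NOT G1=NOT 1=0 G1=G2|G0=1|0=1 G2=G1&G0=1&0=0 -> 010
Step 2: G0=NOT G1=NOT 1=0 G1=G2|G0=0|0=0 G2=G1&G0=1&0=0 -> 000
Step 3: G0=NOT G1=NOT 0=1 G1=G2|G0=0|0=0 G2=G1&G0=0&0=0 -> 100
Step 4: G0=NOT G1=NOT 0=1 G1=G2|G0=0|1=1 G2=G1&G0=0&1=0 -> 110
Step 5: G0=NOT G1=NOT 1=0 G1=G2|G0=0|1=1 G2=G1&G0=1&1=1 -> 011
State from step 5 equals state from step 0 -> cycle length 5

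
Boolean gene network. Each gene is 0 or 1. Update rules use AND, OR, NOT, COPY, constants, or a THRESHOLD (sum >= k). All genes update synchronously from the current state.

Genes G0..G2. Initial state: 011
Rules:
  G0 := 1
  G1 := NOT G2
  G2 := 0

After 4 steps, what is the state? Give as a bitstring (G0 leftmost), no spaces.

Step 1: G0=1(const) G1=NOT G2=NOT 1=0 G2=0(const) -> 100
Step 2: G0=1(const) G1=NOT G2=NOT 0=1 G2=0(const) -> 110
Step 3: G0=1(const) G1=NOT G2=NOT 0=1 G2=0(const) -> 110
Step 4: G0=1(const) G1=NOT G2=NOT 0=1 G2=0(const) -> 110

110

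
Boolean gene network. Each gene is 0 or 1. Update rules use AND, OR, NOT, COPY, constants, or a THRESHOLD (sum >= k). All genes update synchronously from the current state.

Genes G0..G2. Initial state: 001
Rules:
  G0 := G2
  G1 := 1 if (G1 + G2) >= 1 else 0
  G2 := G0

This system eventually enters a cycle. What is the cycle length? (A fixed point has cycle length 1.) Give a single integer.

Step 0: 001
Step 1: G0=G2=1 G1=(0+1>=1)=1 G2=G0=0 -> 110
Step 2: G0=G2=0 G1=(1+0>=1)=1 G2=G0=1 -> 011
Step 3: G0=G2=1 G1=(1+1>=1)=1 G2=G0=0 -> 110
State from step 3 equals state from step 1 -> cycle length 2

Answer: 2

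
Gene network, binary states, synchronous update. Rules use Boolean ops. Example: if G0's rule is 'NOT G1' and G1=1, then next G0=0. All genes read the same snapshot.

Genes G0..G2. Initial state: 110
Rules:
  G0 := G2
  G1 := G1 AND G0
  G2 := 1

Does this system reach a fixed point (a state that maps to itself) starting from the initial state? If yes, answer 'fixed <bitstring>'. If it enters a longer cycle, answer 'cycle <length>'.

Answer: fixed 101

Derivation:
Step 0: 110
Step 1: G0=G2=0 G1=G1&G0=1&1=1 G2=1(const) -> 011
Step 2: G0=G2=1 G1=G1&G0=1&0=0 G2=1(const) -> 101
Step 3: G0=G2=1 G1=G1&G0=0&1=0 G2=1(const) -> 101
Fixed point reached at step 2: 101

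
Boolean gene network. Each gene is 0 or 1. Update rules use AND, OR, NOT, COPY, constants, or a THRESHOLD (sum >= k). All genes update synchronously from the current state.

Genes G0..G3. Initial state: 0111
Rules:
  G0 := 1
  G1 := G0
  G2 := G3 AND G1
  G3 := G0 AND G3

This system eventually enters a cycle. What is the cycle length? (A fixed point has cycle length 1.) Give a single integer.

Answer: 1

Derivation:
Step 0: 0111
Step 1: G0=1(const) G1=G0=0 G2=G3&G1=1&1=1 G3=G0&G3=0&1=0 -> 1010
Step 2: G0=1(const) G1=G0=1 G2=G3&G1=0&0=0 G3=G0&G3=1&0=0 -> 1100
Step 3: G0=1(const) G1=G0=1 G2=G3&G1=0&1=0 G3=G0&G3=1&0=0 -> 1100
State from step 3 equals state from step 2 -> cycle length 1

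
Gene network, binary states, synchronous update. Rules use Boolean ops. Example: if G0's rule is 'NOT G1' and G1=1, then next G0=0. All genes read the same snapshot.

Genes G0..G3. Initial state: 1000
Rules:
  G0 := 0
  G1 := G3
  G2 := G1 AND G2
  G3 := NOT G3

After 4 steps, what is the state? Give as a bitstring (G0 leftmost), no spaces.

Step 1: G0=0(const) G1=G3=0 G2=G1&G2=0&0=0 G3=NOT G3=NOT 0=1 -> 0001
Step 2: G0=0(const) G1=G3=1 G2=G1&G2=0&0=0 G3=NOT G3=NOT 1=0 -> 0100
Step 3: G0=0(const) G1=G3=0 G2=G1&G2=1&0=0 G3=NOT G3=NOT 0=1 -> 0001
Step 4: G0=0(const) G1=G3=1 G2=G1&G2=0&0=0 G3=NOT G3=NOT 1=0 -> 0100

0100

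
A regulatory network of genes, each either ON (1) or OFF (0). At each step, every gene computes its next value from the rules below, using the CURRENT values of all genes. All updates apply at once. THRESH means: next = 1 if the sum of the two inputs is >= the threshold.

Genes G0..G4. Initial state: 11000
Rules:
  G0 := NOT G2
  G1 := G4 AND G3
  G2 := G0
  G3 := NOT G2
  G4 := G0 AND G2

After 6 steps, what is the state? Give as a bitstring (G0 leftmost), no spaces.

Step 1: G0=NOT G2=NOT 0=1 G1=G4&G3=0&0=0 G2=G0=1 G3=NOT G2=NOT 0=1 G4=G0&G2=1&0=0 -> 10110
Step 2: G0=NOT G2=NOT 1=0 G1=G4&G3=0&1=0 G2=G0=1 G3=NOT G2=NOT 1=0 G4=G0&G2=1&1=1 -> 00101
Step 3: G0=NOT G2=NOT 1=0 G1=G4&G3=1&0=0 G2=G0=0 G3=NOT G2=NOT 1=0 G4=G0&G2=0&1=0 -> 00000
Step 4: G0=NOT G2=NOT 0=1 G1=G4&G3=0&0=0 G2=G0=0 G3=NOT G2=NOT 0=1 G4=G0&G2=0&0=0 -> 10010
Step 5: G0=NOT G2=NOT 0=1 G1=G4&G3=0&1=0 G2=G0=1 G3=NOT G2=NOT 0=1 G4=G0&G2=1&0=0 -> 10110
Step 6: G0=NOT G2=NOT 1=0 G1=G4&G3=0&1=0 G2=G0=1 G3=NOT G2=NOT 1=0 G4=G0&G2=1&1=1 -> 00101

00101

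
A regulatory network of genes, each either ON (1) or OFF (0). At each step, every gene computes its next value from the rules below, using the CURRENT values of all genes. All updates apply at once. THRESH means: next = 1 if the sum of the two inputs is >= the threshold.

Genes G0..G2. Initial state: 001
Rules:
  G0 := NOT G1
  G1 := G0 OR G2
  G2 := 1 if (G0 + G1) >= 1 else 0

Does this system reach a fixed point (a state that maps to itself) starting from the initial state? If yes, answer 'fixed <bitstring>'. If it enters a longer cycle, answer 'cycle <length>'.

Step 0: 001
Step 1: G0=NOT G1=NOT 0=1 G1=G0|G2=0|1=1 G2=(0+0>=1)=0 -> 110
Step 2: G0=NOT G1=NOT 1=0 G1=G0|G2=1|0=1 G2=(1+1>=1)=1 -> 011
Step 3: G0=NOT G1=NOT 1=0 G1=G0|G2=0|1=1 G2=(0+1>=1)=1 -> 011
Fixed point reached at step 2: 011

Answer: fixed 011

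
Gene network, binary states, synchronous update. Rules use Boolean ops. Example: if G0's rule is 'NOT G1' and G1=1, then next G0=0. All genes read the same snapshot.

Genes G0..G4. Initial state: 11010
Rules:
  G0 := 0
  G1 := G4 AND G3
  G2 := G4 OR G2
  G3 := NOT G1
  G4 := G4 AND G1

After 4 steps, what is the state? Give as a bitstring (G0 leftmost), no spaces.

Step 1: G0=0(const) G1=G4&G3=0&1=0 G2=G4|G2=0|0=0 G3=NOT G1=NOT 1=0 G4=G4&G1=0&1=0 -> 00000
Step 2: G0=0(const) G1=G4&G3=0&0=0 G2=G4|G2=0|0=0 G3=NOT G1=NOT 0=1 G4=G4&G1=0&0=0 -> 00010
Step 3: G0=0(const) G1=G4&G3=0&1=0 G2=G4|G2=0|0=0 G3=NOT G1=NOT 0=1 G4=G4&G1=0&0=0 -> 00010
Step 4: G0=0(const) G1=G4&G3=0&1=0 G2=G4|G2=0|0=0 G3=NOT G1=NOT 0=1 G4=G4&G1=0&0=0 -> 00010

00010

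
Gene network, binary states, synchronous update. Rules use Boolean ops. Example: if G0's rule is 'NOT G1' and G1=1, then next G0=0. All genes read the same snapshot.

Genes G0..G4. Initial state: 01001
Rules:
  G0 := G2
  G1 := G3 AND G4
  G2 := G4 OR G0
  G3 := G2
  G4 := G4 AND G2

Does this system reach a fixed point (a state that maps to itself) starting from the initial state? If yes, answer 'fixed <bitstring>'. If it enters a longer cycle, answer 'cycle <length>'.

Step 0: 01001
Step 1: G0=G2=0 G1=G3&G4=0&1=0 G2=G4|G0=1|0=1 G3=G2=0 G4=G4&G2=1&0=0 -> 00100
Step 2: G0=G2=1 G1=G3&G4=0&0=0 G2=G4|G0=0|0=0 G3=G2=1 G4=G4&G2=0&1=0 -> 10010
Step 3: G0=G2=0 G1=G3&G4=1&0=0 G2=G4|G0=0|1=1 G3=G2=0 G4=G4&G2=0&0=0 -> 00100
Cycle of length 2 starting at step 1 -> no fixed point

Answer: cycle 2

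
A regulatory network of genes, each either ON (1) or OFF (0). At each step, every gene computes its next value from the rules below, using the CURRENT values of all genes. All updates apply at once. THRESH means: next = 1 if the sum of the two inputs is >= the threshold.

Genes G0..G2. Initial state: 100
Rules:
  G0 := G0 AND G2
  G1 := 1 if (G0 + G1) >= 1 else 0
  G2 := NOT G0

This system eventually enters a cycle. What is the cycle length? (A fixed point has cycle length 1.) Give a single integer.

Step 0: 100
Step 1: G0=G0&G2=1&0=0 G1=(1+0>=1)=1 G2=NOT G0=NOT 1=0 -> 010
Step 2: G0=G0&G2=0&0=0 G1=(0+1>=1)=1 G2=NOT G0=NOT 0=1 -> 011
Step 3: G0=G0&G2=0&1=0 G1=(0+1>=1)=1 G2=NOT G0=NOT 0=1 -> 011
State from step 3 equals state from step 2 -> cycle length 1

Answer: 1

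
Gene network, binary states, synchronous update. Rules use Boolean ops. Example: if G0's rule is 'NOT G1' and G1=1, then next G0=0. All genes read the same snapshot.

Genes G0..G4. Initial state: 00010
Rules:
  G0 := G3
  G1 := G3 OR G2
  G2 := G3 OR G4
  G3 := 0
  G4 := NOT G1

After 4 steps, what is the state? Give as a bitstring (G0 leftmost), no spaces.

Step 1: G0=G3=1 G1=G3|G2=1|0=1 G2=G3|G4=1|0=1 G3=0(const) G4=NOT G1=NOT 0=1 -> 11101
Step 2: G0=G3=0 G1=G3|G2=0|1=1 G2=G3|G4=0|1=1 G3=0(const) G4=NOT G1=NOT 1=0 -> 01100
Step 3: G0=G3=0 G1=G3|G2=0|1=1 G2=G3|G4=0|0=0 G3=0(const) G4=NOT G1=NOT 1=0 -> 01000
Step 4: G0=G3=0 G1=G3|G2=0|0=0 G2=G3|G4=0|0=0 G3=0(const) G4=NOT G1=NOT 1=0 -> 00000

00000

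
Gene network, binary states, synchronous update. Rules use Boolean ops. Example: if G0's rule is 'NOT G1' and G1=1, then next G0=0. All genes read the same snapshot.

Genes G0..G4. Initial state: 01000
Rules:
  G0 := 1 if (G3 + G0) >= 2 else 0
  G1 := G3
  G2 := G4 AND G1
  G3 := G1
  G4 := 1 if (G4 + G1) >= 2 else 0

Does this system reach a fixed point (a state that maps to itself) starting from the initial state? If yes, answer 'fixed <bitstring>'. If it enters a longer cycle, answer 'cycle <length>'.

Step 0: 01000
Step 1: G0=(0+0>=2)=0 G1=G3=0 G2=G4&G1=0&1=0 G3=G1=1 G4=(0+1>=2)=0 -> 00010
Step 2: G0=(1+0>=2)=0 G1=G3=1 G2=G4&G1=0&0=0 G3=G1=0 G4=(0+0>=2)=0 -> 01000
Cycle of length 2 starting at step 0 -> no fixed point

Answer: cycle 2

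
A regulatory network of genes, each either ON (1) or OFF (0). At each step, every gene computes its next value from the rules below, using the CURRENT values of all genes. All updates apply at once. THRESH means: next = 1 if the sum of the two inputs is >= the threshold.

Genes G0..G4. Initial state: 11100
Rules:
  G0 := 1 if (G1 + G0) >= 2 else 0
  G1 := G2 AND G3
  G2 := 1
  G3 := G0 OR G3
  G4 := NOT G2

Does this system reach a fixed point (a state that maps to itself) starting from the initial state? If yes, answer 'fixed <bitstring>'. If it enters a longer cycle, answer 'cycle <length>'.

Answer: fixed 01110

Derivation:
Step 0: 11100
Step 1: G0=(1+1>=2)=1 G1=G2&G3=1&0=0 G2=1(const) G3=G0|G3=1|0=1 G4=NOT G2=NOT 1=0 -> 10110
Step 2: G0=(0+1>=2)=0 G1=G2&G3=1&1=1 G2=1(const) G3=G0|G3=1|1=1 G4=NOT G2=NOT 1=0 -> 01110
Step 3: G0=(1+0>=2)=0 G1=G2&G3=1&1=1 G2=1(const) G3=G0|G3=0|1=1 G4=NOT G2=NOT 1=0 -> 01110
Fixed point reached at step 2: 01110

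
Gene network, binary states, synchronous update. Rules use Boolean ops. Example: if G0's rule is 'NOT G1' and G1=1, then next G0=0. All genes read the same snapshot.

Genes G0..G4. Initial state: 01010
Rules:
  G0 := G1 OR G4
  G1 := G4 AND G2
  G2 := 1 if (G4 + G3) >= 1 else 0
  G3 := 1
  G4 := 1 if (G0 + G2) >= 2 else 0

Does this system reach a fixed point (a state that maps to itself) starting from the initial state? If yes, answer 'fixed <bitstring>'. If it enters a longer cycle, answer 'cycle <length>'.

Answer: fixed 11111

Derivation:
Step 0: 01010
Step 1: G0=G1|G4=1|0=1 G1=G4&G2=0&0=0 G2=(0+1>=1)=1 G3=1(const) G4=(0+0>=2)=0 -> 10110
Step 2: G0=G1|G4=0|0=0 G1=G4&G2=0&1=0 G2=(0+1>=1)=1 G3=1(const) G4=(1+1>=2)=1 -> 00111
Step 3: G0=G1|G4=0|1=1 G1=G4&G2=1&1=1 G2=(1+1>=1)=1 G3=1(const) G4=(0+1>=2)=0 -> 11110
Step 4: G0=G1|G4=1|0=1 G1=G4&G2=0&1=0 G2=(0+1>=1)=1 G3=1(const) G4=(1+1>=2)=1 -> 10111
Step 5: G0=G1|G4=0|1=1 G1=G4&G2=1&1=1 G2=(1+1>=1)=1 G3=1(const) G4=(1+1>=2)=1 -> 11111
Step 6: G0=G1|G4=1|1=1 G1=G4&G2=1&1=1 G2=(1+1>=1)=1 G3=1(const) G4=(1+1>=2)=1 -> 11111
Fixed point reached at step 5: 11111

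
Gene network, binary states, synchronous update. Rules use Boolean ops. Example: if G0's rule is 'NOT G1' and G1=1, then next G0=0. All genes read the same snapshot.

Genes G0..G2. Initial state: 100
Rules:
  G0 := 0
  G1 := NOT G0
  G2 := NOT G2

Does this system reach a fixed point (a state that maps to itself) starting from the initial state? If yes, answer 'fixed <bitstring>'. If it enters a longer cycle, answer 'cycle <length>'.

Answer: cycle 2

Derivation:
Step 0: 100
Step 1: G0=0(const) G1=NOT G0=NOT 1=0 G2=NOT G2=NOT 0=1 -> 001
Step 2: G0=0(const) G1=NOT G0=NOT 0=1 G2=NOT G2=NOT 1=0 -> 010
Step 3: G0=0(const) G1=NOT G0=NOT 0=1 G2=NOT G2=NOT 0=1 -> 011
Step 4: G0=0(const) G1=NOT G0=NOT 0=1 G2=NOT G2=NOT 1=0 -> 010
Cycle of length 2 starting at step 2 -> no fixed point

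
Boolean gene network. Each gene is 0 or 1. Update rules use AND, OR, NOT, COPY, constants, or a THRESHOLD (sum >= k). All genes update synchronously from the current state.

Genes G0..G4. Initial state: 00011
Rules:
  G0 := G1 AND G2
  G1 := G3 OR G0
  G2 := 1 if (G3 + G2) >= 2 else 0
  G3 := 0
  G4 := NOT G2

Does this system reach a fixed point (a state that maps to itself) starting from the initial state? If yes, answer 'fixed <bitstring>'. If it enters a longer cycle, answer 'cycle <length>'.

Answer: fixed 00001

Derivation:
Step 0: 00011
Step 1: G0=G1&G2=0&0=0 G1=G3|G0=1|0=1 G2=(1+0>=2)=0 G3=0(const) G4=NOT G2=NOT 0=1 -> 01001
Step 2: G0=G1&G2=1&0=0 G1=G3|G0=0|0=0 G2=(0+0>=2)=0 G3=0(const) G4=NOT G2=NOT 0=1 -> 00001
Step 3: G0=G1&G2=0&0=0 G1=G3|G0=0|0=0 G2=(0+0>=2)=0 G3=0(const) G4=NOT G2=NOT 0=1 -> 00001
Fixed point reached at step 2: 00001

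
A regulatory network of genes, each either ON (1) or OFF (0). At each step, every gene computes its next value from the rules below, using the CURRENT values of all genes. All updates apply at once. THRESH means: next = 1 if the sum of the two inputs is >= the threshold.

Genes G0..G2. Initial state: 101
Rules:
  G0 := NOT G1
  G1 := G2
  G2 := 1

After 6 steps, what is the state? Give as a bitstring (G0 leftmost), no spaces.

Step 1: G0=NOT G1=NOT 0=1 G1=G2=1 G2=1(const) -> 111
Step 2: G0=NOT G1=NOT 1=0 G1=G2=1 G2=1(const) -> 011
Step 3: G0=NOT G1=NOT 1=0 G1=G2=1 G2=1(const) -> 011
Step 4: G0=NOT G1=NOT 1=0 G1=G2=1 G2=1(const) -> 011
Step 5: G0=NOT G1=NOT 1=0 G1=G2=1 G2=1(const) -> 011
Step 6: G0=NOT G1=NOT 1=0 G1=G2=1 G2=1(const) -> 011

011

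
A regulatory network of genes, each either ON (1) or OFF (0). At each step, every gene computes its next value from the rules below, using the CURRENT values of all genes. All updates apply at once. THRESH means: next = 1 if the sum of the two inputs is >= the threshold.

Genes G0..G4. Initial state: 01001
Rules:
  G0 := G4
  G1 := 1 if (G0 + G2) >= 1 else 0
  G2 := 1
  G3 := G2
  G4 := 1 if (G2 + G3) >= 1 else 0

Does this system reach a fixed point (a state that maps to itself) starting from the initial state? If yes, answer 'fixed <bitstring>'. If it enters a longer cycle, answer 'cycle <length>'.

Answer: fixed 11111

Derivation:
Step 0: 01001
Step 1: G0=G4=1 G1=(0+0>=1)=0 G2=1(const) G3=G2=0 G4=(0+0>=1)=0 -> 10100
Step 2: G0=G4=0 G1=(1+1>=1)=1 G2=1(const) G3=G2=1 G4=(1+0>=1)=1 -> 01111
Step 3: G0=G4=1 G1=(0+1>=1)=1 G2=1(const) G3=G2=1 G4=(1+1>=1)=1 -> 11111
Step 4: G0=G4=1 G1=(1+1>=1)=1 G2=1(const) G3=G2=1 G4=(1+1>=1)=1 -> 11111
Fixed point reached at step 3: 11111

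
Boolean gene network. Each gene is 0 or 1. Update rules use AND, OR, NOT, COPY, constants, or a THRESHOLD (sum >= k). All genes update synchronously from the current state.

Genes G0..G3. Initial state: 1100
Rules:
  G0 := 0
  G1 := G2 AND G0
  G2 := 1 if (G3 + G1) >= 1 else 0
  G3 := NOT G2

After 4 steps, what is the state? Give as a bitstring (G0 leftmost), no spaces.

Step 1: G0=0(const) G1=G2&G0=0&1=0 G2=(0+1>=1)=1 G3=NOT G2=NOT 0=1 -> 0011
Step 2: G0=0(const) G1=G2&G0=1&0=0 G2=(1+0>=1)=1 G3=NOT G2=NOT 1=0 -> 0010
Step 3: G0=0(const) G1=G2&G0=1&0=0 G2=(0+0>=1)=0 G3=NOT G2=NOT 1=0 -> 0000
Step 4: G0=0(const) G1=G2&G0=0&0=0 G2=(0+0>=1)=0 G3=NOT G2=NOT 0=1 -> 0001

0001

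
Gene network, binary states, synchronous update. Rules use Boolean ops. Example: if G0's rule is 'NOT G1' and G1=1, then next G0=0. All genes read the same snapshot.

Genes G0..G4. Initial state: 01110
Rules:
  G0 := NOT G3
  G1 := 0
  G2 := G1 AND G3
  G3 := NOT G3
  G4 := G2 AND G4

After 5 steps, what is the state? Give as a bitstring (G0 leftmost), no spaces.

Step 1: G0=NOT G3=NOT 1=0 G1=0(const) G2=G1&G3=1&1=1 G3=NOT G3=NOT 1=0 G4=G2&G4=1&0=0 -> 00100
Step 2: G0=NOT G3=NOT 0=1 G1=0(const) G2=G1&G3=0&0=0 G3=NOT G3=NOT 0=1 G4=G2&G4=1&0=0 -> 10010
Step 3: G0=NOT G3=NOT 1=0 G1=0(const) G2=G1&G3=0&1=0 G3=NOT G3=NOT 1=0 G4=G2&G4=0&0=0 -> 00000
Step 4: G0=NOT G3=NOT 0=1 G1=0(const) G2=G1&G3=0&0=0 G3=NOT G3=NOT 0=1 G4=G2&G4=0&0=0 -> 10010
Step 5: G0=NOT G3=NOT 1=0 G1=0(const) G2=G1&G3=0&1=0 G3=NOT G3=NOT 1=0 G4=G2&G4=0&0=0 -> 00000

00000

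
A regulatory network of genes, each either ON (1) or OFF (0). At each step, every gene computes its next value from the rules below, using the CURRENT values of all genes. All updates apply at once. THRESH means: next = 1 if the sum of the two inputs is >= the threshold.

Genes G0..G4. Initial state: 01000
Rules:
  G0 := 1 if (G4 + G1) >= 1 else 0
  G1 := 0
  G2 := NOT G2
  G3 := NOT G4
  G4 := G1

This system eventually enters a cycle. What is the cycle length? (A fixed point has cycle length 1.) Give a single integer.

Answer: 2

Derivation:
Step 0: 01000
Step 1: G0=(0+1>=1)=1 G1=0(const) G2=NOT G2=NOT 0=1 G3=NOT G4=NOT 0=1 G4=G1=1 -> 10111
Step 2: G0=(1+0>=1)=1 G1=0(const) G2=NOT G2=NOT 1=0 G3=NOT G4=NOT 1=0 G4=G1=0 -> 10000
Step 3: G0=(0+0>=1)=0 G1=0(const) G2=NOT G2=NOT 0=1 G3=NOT G4=NOT 0=1 G4=G1=0 -> 00110
Step 4: G0=(0+0>=1)=0 G1=0(const) G2=NOT G2=NOT 1=0 G3=NOT G4=NOT 0=1 G4=G1=0 -> 00010
Step 5: G0=(0+0>=1)=0 G1=0(const) G2=NOT G2=NOT 0=1 G3=NOT G4=NOT 0=1 G4=G1=0 -> 00110
State from step 5 equals state from step 3 -> cycle length 2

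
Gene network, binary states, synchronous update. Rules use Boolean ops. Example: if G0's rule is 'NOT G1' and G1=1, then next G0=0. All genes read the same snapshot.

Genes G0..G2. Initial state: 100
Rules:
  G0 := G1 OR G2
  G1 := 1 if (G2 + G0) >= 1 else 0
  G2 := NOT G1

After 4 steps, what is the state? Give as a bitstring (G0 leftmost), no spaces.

Step 1: G0=G1|G2=0|0=0 G1=(0+1>=1)=1 G2=NOT G1=NOT 0=1 -> 011
Step 2: G0=G1|G2=1|1=1 G1=(1+0>=1)=1 G2=NOT G1=NOT 1=0 -> 110
Step 3: G0=G1|G2=1|0=1 G1=(0+1>=1)=1 G2=NOT G1=NOT 1=0 -> 110
Step 4: G0=G1|G2=1|0=1 G1=(0+1>=1)=1 G2=NOT G1=NOT 1=0 -> 110

110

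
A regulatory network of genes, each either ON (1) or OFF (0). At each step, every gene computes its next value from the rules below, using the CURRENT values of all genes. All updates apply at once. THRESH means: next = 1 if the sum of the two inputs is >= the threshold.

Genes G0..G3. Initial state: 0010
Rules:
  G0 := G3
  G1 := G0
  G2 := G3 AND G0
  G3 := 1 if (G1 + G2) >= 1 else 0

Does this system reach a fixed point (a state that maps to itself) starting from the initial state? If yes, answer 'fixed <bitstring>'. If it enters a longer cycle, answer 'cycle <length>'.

Answer: cycle 3

Derivation:
Step 0: 0010
Step 1: G0=G3=0 G1=G0=0 G2=G3&G0=0&0=0 G3=(0+1>=1)=1 -> 0001
Step 2: G0=G3=1 G1=G0=0 G2=G3&G0=1&0=0 G3=(0+0>=1)=0 -> 1000
Step 3: G0=G3=0 G1=G0=1 G2=G3&G0=0&1=0 G3=(0+0>=1)=0 -> 0100
Step 4: G0=G3=0 G1=G0=0 G2=G3&G0=0&0=0 G3=(1+0>=1)=1 -> 0001
Cycle of length 3 starting at step 1 -> no fixed point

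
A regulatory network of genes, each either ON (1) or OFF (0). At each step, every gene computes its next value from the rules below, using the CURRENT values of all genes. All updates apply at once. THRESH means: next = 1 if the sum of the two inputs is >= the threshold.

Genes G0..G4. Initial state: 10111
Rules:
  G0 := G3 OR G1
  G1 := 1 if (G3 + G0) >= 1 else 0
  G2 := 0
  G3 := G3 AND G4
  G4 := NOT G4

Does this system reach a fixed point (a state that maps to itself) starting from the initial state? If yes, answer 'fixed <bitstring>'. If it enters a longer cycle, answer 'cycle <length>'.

Answer: cycle 2

Derivation:
Step 0: 10111
Step 1: G0=G3|G1=1|0=1 G1=(1+1>=1)=1 G2=0(const) G3=G3&G4=1&1=1 G4=NOT G4=NOT 1=0 -> 11010
Step 2: G0=G3|G1=1|1=1 G1=(1+1>=1)=1 G2=0(const) G3=G3&G4=1&0=0 G4=NOT G4=NOT 0=1 -> 11001
Step 3: G0=G3|G1=0|1=1 G1=(0+1>=1)=1 G2=0(const) G3=G3&G4=0&1=0 G4=NOT G4=NOT 1=0 -> 11000
Step 4: G0=G3|G1=0|1=1 G1=(0+1>=1)=1 G2=0(const) G3=G3&G4=0&0=0 G4=NOT G4=NOT 0=1 -> 11001
Cycle of length 2 starting at step 2 -> no fixed point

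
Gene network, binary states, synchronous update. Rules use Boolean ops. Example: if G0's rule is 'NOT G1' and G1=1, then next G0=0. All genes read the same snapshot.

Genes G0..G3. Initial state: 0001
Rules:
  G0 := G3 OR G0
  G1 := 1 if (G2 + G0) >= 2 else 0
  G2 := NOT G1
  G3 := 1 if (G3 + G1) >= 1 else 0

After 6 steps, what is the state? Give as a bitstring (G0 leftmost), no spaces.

Step 1: G0=G3|G0=1|0=1 G1=(0+0>=2)=0 G2=NOT G1=NOT 0=1 G3=(1+0>=1)=1 -> 1011
Step 2: G0=G3|G0=1|1=1 G1=(1+1>=2)=1 G2=NOT G1=NOT 0=1 G3=(1+0>=1)=1 -> 1111
Step 3: G0=G3|G0=1|1=1 G1=(1+1>=2)=1 G2=NOT G1=NOT 1=0 G3=(1+1>=1)=1 -> 1101
Step 4: G0=G3|G0=1|1=1 G1=(0+1>=2)=0 G2=NOT G1=NOT 1=0 G3=(1+1>=1)=1 -> 1001
Step 5: G0=G3|G0=1|1=1 G1=(0+1>=2)=0 G2=NOT G1=NOT 0=1 G3=(1+0>=1)=1 -> 1011
Step 6: G0=G3|G0=1|1=1 G1=(1+1>=2)=1 G2=NOT G1=NOT 0=1 G3=(1+0>=1)=1 -> 1111

1111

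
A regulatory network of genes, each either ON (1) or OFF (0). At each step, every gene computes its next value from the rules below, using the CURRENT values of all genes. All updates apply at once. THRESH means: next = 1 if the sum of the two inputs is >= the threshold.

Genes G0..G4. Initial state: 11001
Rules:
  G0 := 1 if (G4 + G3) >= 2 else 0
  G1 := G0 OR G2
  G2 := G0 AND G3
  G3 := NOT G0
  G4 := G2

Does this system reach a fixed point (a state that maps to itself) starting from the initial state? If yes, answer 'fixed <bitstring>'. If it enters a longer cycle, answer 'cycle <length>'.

Step 0: 11001
Step 1: G0=(1+0>=2)=0 G1=G0|G2=1|0=1 G2=G0&G3=1&0=0 G3=NOT G0=NOT 1=0 G4=G2=0 -> 01000
Step 2: G0=(0+0>=2)=0 G1=G0|G2=0|0=0 G2=G0&G3=0&0=0 G3=NOT G0=NOT 0=1 G4=G2=0 -> 00010
Step 3: G0=(0+1>=2)=0 G1=G0|G2=0|0=0 G2=G0&G3=0&1=0 G3=NOT G0=NOT 0=1 G4=G2=0 -> 00010
Fixed point reached at step 2: 00010

Answer: fixed 00010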